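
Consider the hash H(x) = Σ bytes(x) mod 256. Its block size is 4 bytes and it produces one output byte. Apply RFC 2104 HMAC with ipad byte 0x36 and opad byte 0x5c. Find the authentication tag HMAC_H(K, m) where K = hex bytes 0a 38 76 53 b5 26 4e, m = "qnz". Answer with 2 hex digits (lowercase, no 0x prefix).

79

Key hex bytes 0a 38 76 53 b5 26 4e is 7 bytes > B = 4, so hash it first: H(key) = 34, then zero-pad to 4 bytes: K' = 34 00 00 00.
K' ⊕ ipad = 02 36 36 36.  K' ⊕ opad = 68 5c 5c 5c.
Inner input = (K'⊕ipad) ∥ m = 02 36 36 36 ∥ 71 6e 7a.
Inner hash: sum = 2+54+54+54+113+110+122 = 509; mod 256 = 253 → fd.
Outer input = (K'⊕opad) ∥ inner = 68 5c 5c 5c ∥ fd.
Outer hash (tag): sum = 104+92+92+92+253 = 633; mod 256 = 121 → 79.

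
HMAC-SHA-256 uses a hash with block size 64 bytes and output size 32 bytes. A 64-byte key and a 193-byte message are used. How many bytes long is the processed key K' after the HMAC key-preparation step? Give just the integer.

64

Key is 64 ≤ 64 bytes, zero-padded: |K'| = 64.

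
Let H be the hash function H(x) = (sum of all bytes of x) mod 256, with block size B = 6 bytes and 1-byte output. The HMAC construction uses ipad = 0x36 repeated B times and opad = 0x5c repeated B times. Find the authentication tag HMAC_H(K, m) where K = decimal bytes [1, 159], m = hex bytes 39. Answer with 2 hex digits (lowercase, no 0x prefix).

81

Key decimal bytes [1, 159] = 01 9f is 2 bytes ≤ B = 6; zero-pad to 6 bytes: K' = 01 9f 00 00 00 00.
K' ⊕ ipad = 37 a9 36 36 36 36.  K' ⊕ opad = 5d c3 5c 5c 5c 5c.
Inner input = (K'⊕ipad) ∥ m = 37 a9 36 36 36 36 ∥ 39.
Inner hash: sum = 55+169+54+54+54+54+57 = 497; mod 256 = 241 → f1.
Outer input = (K'⊕opad) ∥ inner = 5d c3 5c 5c 5c 5c ∥ f1.
Outer hash (tag): sum = 93+195+92+92+92+92+241 = 897; mod 256 = 129 → 81.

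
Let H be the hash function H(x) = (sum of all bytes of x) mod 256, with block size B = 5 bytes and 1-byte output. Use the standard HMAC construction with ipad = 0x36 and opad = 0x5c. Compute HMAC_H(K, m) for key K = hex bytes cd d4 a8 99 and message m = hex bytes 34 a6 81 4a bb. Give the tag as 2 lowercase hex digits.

Key hex bytes cd d4 a8 99 is 4 bytes ≤ B = 5; zero-pad to 5 bytes: K' = cd d4 a8 99 00.
K' ⊕ ipad = fb e2 9e af 36.  K' ⊕ opad = 91 88 f4 c5 5c.
Inner input = (K'⊕ipad) ∥ m = fb e2 9e af 36 ∥ 34 a6 81 4a bb.
Inner hash: sum = 251+226+158+175+54+52+166+129+74+187 = 1472; mod 256 = 192 → c0.
Outer input = (K'⊕opad) ∥ inner = 91 88 f4 c5 5c ∥ c0.
Outer hash (tag): sum = 145+136+244+197+92+192 = 1006; mod 256 = 238 → ee.

ee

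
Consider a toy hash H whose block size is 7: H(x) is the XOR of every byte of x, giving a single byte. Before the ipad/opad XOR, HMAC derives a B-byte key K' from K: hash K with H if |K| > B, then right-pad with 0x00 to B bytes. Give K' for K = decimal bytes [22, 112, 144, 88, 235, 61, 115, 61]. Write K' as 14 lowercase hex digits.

36000000000000

|K| = 8 > B = 7, so first hash the key.
H(K): XOR 16⊕70⊕90⊕58⊕eb⊕3d⊕73⊕3d = 36.
Zero-pad H(K) = 36 to 7 bytes: K' = 36 00 00 00 00 00 00.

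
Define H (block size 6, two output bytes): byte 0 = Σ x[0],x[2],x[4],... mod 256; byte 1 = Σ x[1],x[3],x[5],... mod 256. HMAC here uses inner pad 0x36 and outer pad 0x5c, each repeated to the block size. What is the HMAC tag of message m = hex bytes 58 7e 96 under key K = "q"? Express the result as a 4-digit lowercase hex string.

8634

Key "q" = 71 is 1 byte ≤ B = 6; zero-pad to 6 bytes: K' = 71 00 00 00 00 00.
K' ⊕ ipad = 47 36 36 36 36 36.  K' ⊕ opad = 2d 5c 5c 5c 5c 5c.
Inner input = (K'⊕ipad) ∥ m = 47 36 36 36 36 36 ∥ 58 7e 96.
Inner hash: even-index sum = 417 mod 256 = 161; odd-index sum = 288 mod 256 = 32 → a1 20.
Outer input = (K'⊕opad) ∥ inner = 2d 5c 5c 5c 5c 5c ∥ a1 20.
Outer hash (tag): even-index sum = 390 mod 256 = 134; odd-index sum = 308 mod 256 = 52 → 86 34.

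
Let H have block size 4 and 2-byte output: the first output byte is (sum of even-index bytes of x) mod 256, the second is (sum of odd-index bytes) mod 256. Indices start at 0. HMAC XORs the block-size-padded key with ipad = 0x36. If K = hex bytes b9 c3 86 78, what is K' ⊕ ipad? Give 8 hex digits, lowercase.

8ff5b04e

Key hex bytes b9 c3 86 78 is exactly B = 4 bytes: K' = b9 c3 86 78.
XOR each byte with 0x36: b9⊕36=8f, c3⊕36=f5, 86⊕36=b0, 78⊕36=4e.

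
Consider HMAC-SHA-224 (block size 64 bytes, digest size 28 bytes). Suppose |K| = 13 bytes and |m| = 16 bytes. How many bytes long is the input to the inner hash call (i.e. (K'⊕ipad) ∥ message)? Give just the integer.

Key is 13 ≤ 64 bytes, zero-padded: |K'| = 64.
Inner input = (K'⊕ipad) ∥ m → 64 + 16 = 80 bytes.

80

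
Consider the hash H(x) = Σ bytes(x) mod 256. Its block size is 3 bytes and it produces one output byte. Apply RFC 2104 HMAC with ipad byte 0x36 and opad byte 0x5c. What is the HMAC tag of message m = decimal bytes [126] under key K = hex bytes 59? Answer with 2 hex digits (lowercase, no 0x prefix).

Key hex bytes 59 is 1 byte ≤ B = 3; zero-pad to 3 bytes: K' = 59 00 00.
K' ⊕ ipad = 6f 36 36.  K' ⊕ opad = 05 5c 5c.
Inner input = (K'⊕ipad) ∥ m = 6f 36 36 ∥ 7e.
Inner hash: sum = 111+54+54+126 = 345; mod 256 = 89 → 59.
Outer input = (K'⊕opad) ∥ inner = 05 5c 5c ∥ 59.
Outer hash (tag): sum = 5+92+92+89 = 278; mod 256 = 22 → 16.

16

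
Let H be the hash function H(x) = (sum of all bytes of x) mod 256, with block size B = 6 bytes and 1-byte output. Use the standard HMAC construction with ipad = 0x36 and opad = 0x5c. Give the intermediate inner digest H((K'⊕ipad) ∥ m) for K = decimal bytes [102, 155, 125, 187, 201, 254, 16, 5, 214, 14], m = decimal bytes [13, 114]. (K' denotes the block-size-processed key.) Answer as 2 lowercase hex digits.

5c

Key decimal bytes [102, 155, 125, 187, 201, 254, 16, 5, 214, 14] = 66 9b 7d bb c9 fe 10 05 d6 0e is 10 bytes > B = 6, so hash it first: H(key) = f9, then zero-pad to 6 bytes: K' = f9 00 00 00 00 00.
K' ⊕ ipad = cf 36 36 36 36 36.
Inner input = cf 36 36 36 36 36 ∥ 0d 72.
Inner hash: sum = 207+54+54+54+54+54+13+114 = 604; mod 256 = 92 → 5c.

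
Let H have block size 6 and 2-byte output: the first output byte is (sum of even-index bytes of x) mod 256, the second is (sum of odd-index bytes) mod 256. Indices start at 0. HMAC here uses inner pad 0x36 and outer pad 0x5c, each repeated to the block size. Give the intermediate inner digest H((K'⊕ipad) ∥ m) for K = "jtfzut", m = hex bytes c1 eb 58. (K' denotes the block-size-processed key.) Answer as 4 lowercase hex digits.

08bb

Key "jtfzut" = 6a 74 66 7a 75 74 is exactly B = 6 bytes: K' = 6a 74 66 7a 75 74.
K' ⊕ ipad = 5c 42 50 4c 43 42.
Inner input = 5c 42 50 4c 43 42 ∥ c1 eb 58.
Inner hash: even-index sum = 520 mod 256 = 8; odd-index sum = 443 mod 256 = 187 → 08 bb.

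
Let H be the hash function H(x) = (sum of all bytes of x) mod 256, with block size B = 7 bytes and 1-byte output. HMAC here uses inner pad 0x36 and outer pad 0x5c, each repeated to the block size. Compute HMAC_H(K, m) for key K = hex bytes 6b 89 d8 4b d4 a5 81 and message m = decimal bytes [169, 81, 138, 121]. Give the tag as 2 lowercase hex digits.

Key hex bytes 6b 89 d8 4b d4 a5 81 is exactly B = 7 bytes: K' = 6b 89 d8 4b d4 a5 81.
K' ⊕ ipad = 5d bf ee 7d e2 93 b7.  K' ⊕ opad = 37 d5 84 17 88 f9 dd.
Inner input = (K'⊕ipad) ∥ m = 5d bf ee 7d e2 93 b7 ∥ a9 51 8a 79.
Inner hash: sum = 93+191+238+125+226+147+183+169+81+138+121 = 1712; mod 256 = 176 → b0.
Outer input = (K'⊕opad) ∥ inner = 37 d5 84 17 88 f9 dd ∥ b0.
Outer hash (tag): sum = 55+213+132+23+136+249+221+176 = 1205; mod 256 = 181 → b5.

b5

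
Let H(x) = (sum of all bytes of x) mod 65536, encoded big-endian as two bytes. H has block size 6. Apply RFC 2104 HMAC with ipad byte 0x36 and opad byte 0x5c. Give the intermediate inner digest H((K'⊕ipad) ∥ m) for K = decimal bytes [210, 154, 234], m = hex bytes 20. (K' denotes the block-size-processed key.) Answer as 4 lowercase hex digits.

Key decimal bytes [210, 154, 234] = d2 9a ea is 3 bytes ≤ B = 6; zero-pad to 6 bytes: K' = d2 9a ea 00 00 00.
K' ⊕ ipad = e4 ac dc 36 36 36.
Inner input = e4 ac dc 36 36 36 ∥ 20.
Inner hash: sum = 228+172+220+54+54+54+32 = 814 → 03 2e.

032e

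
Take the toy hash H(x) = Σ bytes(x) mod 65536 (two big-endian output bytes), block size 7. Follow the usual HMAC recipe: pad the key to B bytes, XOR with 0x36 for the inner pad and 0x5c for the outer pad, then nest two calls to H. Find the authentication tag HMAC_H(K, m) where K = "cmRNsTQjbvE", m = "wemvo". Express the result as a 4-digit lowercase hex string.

0321

Key "cmRNsTQjbvE" = 63 6d 52 4e 73 54 51 6a 62 76 45 is 11 bytes > B = 7, so hash it first: H(key) = 04 0f, then zero-pad to 7 bytes: K' = 04 0f 00 00 00 00 00.
K' ⊕ ipad = 32 39 36 36 36 36 36.  K' ⊕ opad = 58 53 5c 5c 5c 5c 5c.
Inner input = (K'⊕ipad) ∥ m = 32 39 36 36 36 36 36 ∥ 77 65 6d 76 6f.
Inner hash: sum = 50+57+54+54+54+54+54+119+101+109+118+111 = 935 → 03 a7.
Outer input = (K'⊕opad) ∥ inner = 58 53 5c 5c 5c 5c 5c ∥ 03 a7.
Outer hash (tag): sum = 88+83+92+92+92+92+92+3+167 = 801 → 03 21.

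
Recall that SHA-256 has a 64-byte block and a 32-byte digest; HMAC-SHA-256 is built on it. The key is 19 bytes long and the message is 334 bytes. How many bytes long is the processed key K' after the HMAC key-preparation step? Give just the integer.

Key is 19 ≤ 64 bytes, zero-padded: |K'| = 64.

64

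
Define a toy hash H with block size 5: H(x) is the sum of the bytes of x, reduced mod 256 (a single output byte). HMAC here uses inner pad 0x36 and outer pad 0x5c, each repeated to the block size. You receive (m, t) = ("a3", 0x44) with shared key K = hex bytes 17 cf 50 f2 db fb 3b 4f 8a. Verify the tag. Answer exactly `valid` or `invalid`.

invalid

Key hex bytes 17 cf 50 f2 db fb 3b 4f 8a is 9 bytes > B = 5, so hash it first: H(key) = 12, then zero-pad to 5 bytes: K' = 12 00 00 00 00.
K' ⊕ ipad = 24 36 36 36 36; K' ⊕ opad = 4e 5c 5c 5c 5c.
Inner hash: sum = 36+54+54+54+54+97+51 = 400; mod 256 = 144 → 90.
Outer hash (recomputed tag): sum = 78+92+92+92+92+144 = 590; mod 256 = 78 → 4e.
Recomputed tag = 4e; claimed = 44 → mismatch.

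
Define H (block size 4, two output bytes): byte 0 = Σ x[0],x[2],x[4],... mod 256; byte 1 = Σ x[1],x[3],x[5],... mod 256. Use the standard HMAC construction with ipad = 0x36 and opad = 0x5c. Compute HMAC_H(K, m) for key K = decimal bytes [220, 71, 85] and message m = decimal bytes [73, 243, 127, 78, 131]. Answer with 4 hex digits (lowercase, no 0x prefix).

Key decimal bytes [220, 71, 85] = dc 47 55 is 3 bytes ≤ B = 4; zero-pad to 4 bytes: K' = dc 47 55 00.
K' ⊕ ipad = ea 71 63 36.  K' ⊕ opad = 80 1b 09 5c.
Inner input = (K'⊕ipad) ∥ m = ea 71 63 36 ∥ 49 f3 7f 4e 83.
Inner hash: even-index sum = 664 mod 256 = 152; odd-index sum = 488 mod 256 = 232 → 98 e8.
Outer input = (K'⊕opad) ∥ inner = 80 1b 09 5c ∥ 98 e8.
Outer hash (tag): even-index sum = 289 mod 256 = 33; odd-index sum = 351 mod 256 = 95 → 21 5f.

215f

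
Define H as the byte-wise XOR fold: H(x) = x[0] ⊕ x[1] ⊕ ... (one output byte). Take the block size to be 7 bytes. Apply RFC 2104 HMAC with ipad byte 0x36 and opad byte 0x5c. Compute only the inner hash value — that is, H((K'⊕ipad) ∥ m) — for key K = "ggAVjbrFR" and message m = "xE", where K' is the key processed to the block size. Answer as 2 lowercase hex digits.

Key "ggAVjbrFR" = 67 67 41 56 6a 62 72 46 52 is 9 bytes > B = 7, so hash it first: H(key) = 79, then zero-pad to 7 bytes: K' = 79 00 00 00 00 00 00.
K' ⊕ ipad = 4f 36 36 36 36 36 36.
Inner input = 4f 36 36 36 36 36 36 ∥ 78 45.
Inner hash: XOR 4f⊕36⊕36⊕36⊕36⊕36⊕36⊕78⊕45 = 72.

72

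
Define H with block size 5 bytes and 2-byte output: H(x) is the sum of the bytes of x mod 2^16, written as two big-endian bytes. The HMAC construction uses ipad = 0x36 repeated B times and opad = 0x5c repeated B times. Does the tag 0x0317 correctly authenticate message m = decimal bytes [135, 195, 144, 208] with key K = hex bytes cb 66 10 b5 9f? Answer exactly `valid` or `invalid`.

Key hex bytes cb 66 10 b5 9f is exactly B = 5 bytes: K' = cb 66 10 b5 9f.
K' ⊕ ipad = fd 50 26 83 a9; K' ⊕ opad = 97 3a 4c e9 c3.
Inner hash: sum = 253+80+38+131+169+135+195+144+208 = 1353 → 05 49.
Outer hash (recomputed tag): sum = 151+58+76+233+195+5+73 = 791 → 03 17.
Recomputed tag = 0317; claimed = 0317 → match.

valid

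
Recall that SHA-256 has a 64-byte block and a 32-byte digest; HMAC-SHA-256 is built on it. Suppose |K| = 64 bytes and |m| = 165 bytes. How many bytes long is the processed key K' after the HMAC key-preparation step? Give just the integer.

64

Key is 64 ≤ 64 bytes, zero-padded: |K'| = 64.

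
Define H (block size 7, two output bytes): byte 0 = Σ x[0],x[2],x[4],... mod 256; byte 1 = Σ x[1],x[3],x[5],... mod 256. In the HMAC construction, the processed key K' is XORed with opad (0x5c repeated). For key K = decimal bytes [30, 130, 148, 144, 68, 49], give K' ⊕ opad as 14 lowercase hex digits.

42dec8cc186d5c

Key decimal bytes [30, 130, 148, 144, 68, 49] = 1e 82 94 90 44 31 is 6 bytes ≤ B = 7; zero-pad to 7 bytes: K' = 1e 82 94 90 44 31 00.
XOR each byte with 0x5c: 1e⊕5c=42, 82⊕5c=de, 94⊕5c=c8, 90⊕5c=cc, 44⊕5c=18, 31⊕5c=6d, 00⊕5c=5c.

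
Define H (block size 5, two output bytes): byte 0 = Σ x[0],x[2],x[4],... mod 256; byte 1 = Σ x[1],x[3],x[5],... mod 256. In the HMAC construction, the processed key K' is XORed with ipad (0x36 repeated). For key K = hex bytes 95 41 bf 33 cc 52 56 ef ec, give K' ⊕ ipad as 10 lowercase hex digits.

5483363636

Key hex bytes 95 41 bf 33 cc 52 56 ef ec is 9 bytes > B = 5, so hash it first: H(key) = 62 b5, then zero-pad to 5 bytes: K' = 62 b5 00 00 00.
XOR each byte with 0x36: 62⊕36=54, b5⊕36=83, 00⊕36=36, 00⊕36=36, 00⊕36=36.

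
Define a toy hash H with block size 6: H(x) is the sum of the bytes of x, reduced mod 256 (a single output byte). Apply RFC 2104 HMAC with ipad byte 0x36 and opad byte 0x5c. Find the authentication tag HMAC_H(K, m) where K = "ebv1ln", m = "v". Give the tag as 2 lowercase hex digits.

Key "ebv1ln" = 65 62 76 31 6c 6e is exactly B = 6 bytes: K' = 65 62 76 31 6c 6e.
K' ⊕ ipad = 53 54 40 07 5a 58.  K' ⊕ opad = 39 3e 2a 6d 30 32.
Inner input = (K'⊕ipad) ∥ m = 53 54 40 07 5a 58 ∥ 76.
Inner hash: sum = 83+84+64+7+90+88+118 = 534; mod 256 = 22 → 16.
Outer input = (K'⊕opad) ∥ inner = 39 3e 2a 6d 30 32 ∥ 16.
Outer hash (tag): sum = 57+62+42+109+48+50+22 = 390; mod 256 = 134 → 86.

86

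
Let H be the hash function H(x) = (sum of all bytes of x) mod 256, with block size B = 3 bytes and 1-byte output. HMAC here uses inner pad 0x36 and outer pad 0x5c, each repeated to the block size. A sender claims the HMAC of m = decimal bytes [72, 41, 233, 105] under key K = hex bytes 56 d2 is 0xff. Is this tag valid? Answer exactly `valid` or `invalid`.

invalid

Key hex bytes 56 d2 is 2 bytes ≤ B = 3; zero-pad to 3 bytes: K' = 56 d2 00.
K' ⊕ ipad = 60 e4 36; K' ⊕ opad = 0a 8e 5c.
Inner hash: sum = 96+228+54+72+41+233+105 = 829; mod 256 = 61 → 3d.
Outer hash (recomputed tag): sum = 10+142+92+61 = 305; mod 256 = 49 → 31.
Recomputed tag = 31; claimed = ff → mismatch.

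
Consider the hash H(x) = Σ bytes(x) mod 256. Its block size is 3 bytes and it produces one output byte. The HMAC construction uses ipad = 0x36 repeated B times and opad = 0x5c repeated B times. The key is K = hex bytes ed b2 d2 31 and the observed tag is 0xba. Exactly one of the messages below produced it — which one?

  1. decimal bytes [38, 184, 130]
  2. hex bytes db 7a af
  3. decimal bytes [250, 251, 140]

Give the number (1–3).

Key hex bytes ed b2 d2 31 is 4 bytes > B = 3, so hash it first: H(key) = a2, then zero-pad to 3 bytes: K' = a2 00 00.
K' ⊕ ipad = 94 36 36; K' ⊕ opad = fe 5c 5c.
m1: inner = H(94 36 36 26 b8 82) = 60; tag = H(fe 5c 5c 60) = 16
m2: inner = H(94 36 36 db 7a af) = 04; tag = H(fe 5c 5c 04) = ba ← matches
m3: inner = H(94 36 36 fa fb 8c) = 81; tag = H(fe 5c 5c 81) = 37

2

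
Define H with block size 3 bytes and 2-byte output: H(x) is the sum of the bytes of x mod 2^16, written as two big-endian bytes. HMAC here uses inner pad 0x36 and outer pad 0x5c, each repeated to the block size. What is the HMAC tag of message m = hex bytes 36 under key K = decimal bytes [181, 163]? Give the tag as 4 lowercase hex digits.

Key decimal bytes [181, 163] = b5 a3 is 2 bytes ≤ B = 3; zero-pad to 3 bytes: K' = b5 a3 00.
K' ⊕ ipad = 83 95 36.  K' ⊕ opad = e9 ff 5c.
Inner input = (K'⊕ipad) ∥ m = 83 95 36 ∥ 36.
Inner hash: sum = 131+149+54+54 = 388 → 01 84.
Outer input = (K'⊕opad) ∥ inner = e9 ff 5c ∥ 01 84.
Outer hash (tag): sum = 233+255+92+1+132 = 713 → 02 c9.

02c9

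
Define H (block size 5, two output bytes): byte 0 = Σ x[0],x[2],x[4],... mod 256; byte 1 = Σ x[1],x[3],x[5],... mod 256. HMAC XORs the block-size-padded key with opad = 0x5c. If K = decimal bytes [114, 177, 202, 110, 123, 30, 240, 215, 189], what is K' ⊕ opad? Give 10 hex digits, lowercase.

Key decimal bytes [114, 177, 202, 110, 123, 30, 240, 215, 189] = 72 b1 ca 6e 7b 1e f0 d7 bd is 9 bytes > B = 5, so hash it first: H(key) = 64 14, then zero-pad to 5 bytes: K' = 64 14 00 00 00.
XOR each byte with 0x5c: 64⊕5c=38, 14⊕5c=48, 00⊕5c=5c, 00⊕5c=5c, 00⊕5c=5c.

38485c5c5c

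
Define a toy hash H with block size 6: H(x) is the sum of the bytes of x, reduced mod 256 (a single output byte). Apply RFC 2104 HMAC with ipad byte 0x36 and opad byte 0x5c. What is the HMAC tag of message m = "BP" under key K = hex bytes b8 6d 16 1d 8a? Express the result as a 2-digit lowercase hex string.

8a

Key hex bytes b8 6d 16 1d 8a is 5 bytes ≤ B = 6; zero-pad to 6 bytes: K' = b8 6d 16 1d 8a 00.
K' ⊕ ipad = 8e 5b 20 2b bc 36.  K' ⊕ opad = e4 31 4a 41 d6 5c.
Inner input = (K'⊕ipad) ∥ m = 8e 5b 20 2b bc 36 ∥ 42 50.
Inner hash: sum = 142+91+32+43+188+54+66+80 = 696; mod 256 = 184 → b8.
Outer input = (K'⊕opad) ∥ inner = e4 31 4a 41 d6 5c ∥ b8.
Outer hash (tag): sum = 228+49+74+65+214+92+184 = 906; mod 256 = 138 → 8a.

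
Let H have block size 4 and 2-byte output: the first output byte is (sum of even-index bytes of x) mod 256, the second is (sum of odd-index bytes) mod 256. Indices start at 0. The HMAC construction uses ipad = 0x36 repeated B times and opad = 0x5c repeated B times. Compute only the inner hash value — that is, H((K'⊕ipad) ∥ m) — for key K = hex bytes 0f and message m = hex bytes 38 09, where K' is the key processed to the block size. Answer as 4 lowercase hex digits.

Key hex bytes 0f is 1 byte ≤ B = 4; zero-pad to 4 bytes: K' = 0f 00 00 00.
K' ⊕ ipad = 39 36 36 36.
Inner input = 39 36 36 36 ∥ 38 09.
Inner hash: even-index sum = 167 mod 256 = 167; odd-index sum = 117 mod 256 = 117 → a7 75.

a775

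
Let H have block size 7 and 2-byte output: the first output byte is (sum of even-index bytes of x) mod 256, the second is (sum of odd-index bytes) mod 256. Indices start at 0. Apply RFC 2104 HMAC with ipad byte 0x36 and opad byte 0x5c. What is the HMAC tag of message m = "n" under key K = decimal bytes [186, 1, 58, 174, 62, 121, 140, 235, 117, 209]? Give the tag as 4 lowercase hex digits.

Key decimal bytes [186, 1, 58, 174, 62, 121, 140, 235, 117, 209] = ba 01 3a ae 3e 79 8c eb 75 d1 is 10 bytes > B = 7, so hash it first: H(key) = 33 e4, then zero-pad to 7 bytes: K' = 33 e4 00 00 00 00 00.
K' ⊕ ipad = 05 d2 36 36 36 36 36.  K' ⊕ opad = 6f b8 5c 5c 5c 5c 5c.
Inner input = (K'⊕ipad) ∥ m = 05 d2 36 36 36 36 36 ∥ 6e.
Inner hash: even-index sum = 167 mod 256 = 167; odd-index sum = 428 mod 256 = 172 → a7 ac.
Outer input = (K'⊕opad) ∥ inner = 6f b8 5c 5c 5c 5c 5c ∥ a7 ac.
Outer hash (tag): even-index sum = 559 mod 256 = 47; odd-index sum = 535 mod 256 = 23 → 2f 17.

2f17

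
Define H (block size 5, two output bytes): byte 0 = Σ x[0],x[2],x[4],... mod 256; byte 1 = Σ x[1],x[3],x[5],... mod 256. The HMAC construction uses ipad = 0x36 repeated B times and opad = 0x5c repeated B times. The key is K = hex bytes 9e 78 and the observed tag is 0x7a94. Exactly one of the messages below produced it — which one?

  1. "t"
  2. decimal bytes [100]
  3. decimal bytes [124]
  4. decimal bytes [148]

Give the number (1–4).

Key hex bytes 9e 78 is 2 bytes ≤ B = 5; zero-pad to 5 bytes: K' = 9e 78 00 00 00.
K' ⊕ ipad = a8 4e 36 36 36; K' ⊕ opad = c2 24 5c 5c 5c.
m1: inner = H(a8 4e 36 36 36 74) = 14 f8; tag = H(c2 24 5c 5c 5c 14 f8) = 7294
m2: inner = H(a8 4e 36 36 36 64) = 14 e8; tag = H(c2 24 5c 5c 5c 14 e8) = 6294
m3: inner = H(a8 4e 36 36 36 7c) = 14 00; tag = H(c2 24 5c 5c 5c 14 00) = 7a94 ← matches
m4: inner = H(a8 4e 36 36 36 94) = 14 18; tag = H(c2 24 5c 5c 5c 14 18) = 9294

3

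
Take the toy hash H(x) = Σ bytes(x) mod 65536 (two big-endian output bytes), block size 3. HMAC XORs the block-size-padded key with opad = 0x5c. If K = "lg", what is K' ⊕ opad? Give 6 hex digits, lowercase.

Key "lg" = 6c 67 is 2 bytes ≤ B = 3; zero-pad to 3 bytes: K' = 6c 67 00.
XOR each byte with 0x5c: 6c⊕5c=30, 67⊕5c=3b, 00⊕5c=5c.

303b5c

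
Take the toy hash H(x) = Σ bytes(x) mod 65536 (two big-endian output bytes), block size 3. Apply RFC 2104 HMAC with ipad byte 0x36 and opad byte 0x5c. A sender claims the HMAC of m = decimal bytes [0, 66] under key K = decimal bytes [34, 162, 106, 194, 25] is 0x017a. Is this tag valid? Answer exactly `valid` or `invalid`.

invalid

Key decimal bytes [34, 162, 106, 194, 25] = 22 a2 6a c2 19 is 5 bytes > B = 3, so hash it first: H(key) = 02 09, then zero-pad to 3 bytes: K' = 02 09 00.
K' ⊕ ipad = 34 3f 36; K' ⊕ opad = 5e 55 5c.
Inner hash: sum = 52+63+54+0+66 = 235 → 00 eb.
Outer hash (recomputed tag): sum = 94+85+92+0+235 = 506 → 01 fa.
Recomputed tag = 01fa; claimed = 017a → mismatch.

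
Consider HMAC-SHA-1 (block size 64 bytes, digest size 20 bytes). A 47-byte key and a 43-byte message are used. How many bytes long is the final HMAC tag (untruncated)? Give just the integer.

The tag is one SHA-1 digest: 20 bytes.

20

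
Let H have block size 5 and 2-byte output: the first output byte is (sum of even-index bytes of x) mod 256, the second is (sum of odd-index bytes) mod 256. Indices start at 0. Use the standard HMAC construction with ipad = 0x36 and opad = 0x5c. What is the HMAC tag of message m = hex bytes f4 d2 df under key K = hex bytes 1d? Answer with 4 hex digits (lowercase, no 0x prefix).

3821

Key hex bytes 1d is 1 byte ≤ B = 5; zero-pad to 5 bytes: K' = 1d 00 00 00 00.
K' ⊕ ipad = 2b 36 36 36 36.  K' ⊕ opad = 41 5c 5c 5c 5c.
Inner input = (K'⊕ipad) ∥ m = 2b 36 36 36 36 ∥ f4 d2 df.
Inner hash: even-index sum = 361 mod 256 = 105; odd-index sum = 575 mod 256 = 63 → 69 3f.
Outer input = (K'⊕opad) ∥ inner = 41 5c 5c 5c 5c ∥ 69 3f.
Outer hash (tag): even-index sum = 312 mod 256 = 56; odd-index sum = 289 mod 256 = 33 → 38 21.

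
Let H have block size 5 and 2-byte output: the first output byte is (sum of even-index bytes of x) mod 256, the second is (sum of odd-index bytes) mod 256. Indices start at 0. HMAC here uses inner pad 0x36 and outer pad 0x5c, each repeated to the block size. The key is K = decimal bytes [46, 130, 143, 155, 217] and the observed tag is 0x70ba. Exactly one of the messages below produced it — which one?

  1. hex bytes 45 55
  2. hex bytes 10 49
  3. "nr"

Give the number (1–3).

Key decimal bytes [46, 130, 143, 155, 217] = 2e 82 8f 9b d9 is exactly B = 5 bytes: K' = 2e 82 8f 9b d9.
K' ⊕ ipad = 18 b4 b9 ad ef; K' ⊕ opad = 72 de d3 c7 85.
m1: inner = H(18 b4 b9 ad ef 45 55) = 15 a6; tag = H(72 de d3 c7 85 15 a6) = 70ba ← matches
m2: inner = H(18 b4 b9 ad ef 10 49) = 09 71; tag = H(72 de d3 c7 85 09 71) = 3bae
m3: inner = H(18 b4 b9 ad ef 6e 72) = 32 cf; tag = H(72 de d3 c7 85 32 cf) = 99d7

1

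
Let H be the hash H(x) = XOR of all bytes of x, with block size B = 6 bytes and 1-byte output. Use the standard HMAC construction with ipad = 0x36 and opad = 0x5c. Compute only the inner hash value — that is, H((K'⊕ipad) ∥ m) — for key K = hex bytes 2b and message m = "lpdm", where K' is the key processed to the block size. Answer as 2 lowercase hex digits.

Key hex bytes 2b is 1 byte ≤ B = 6; zero-pad to 6 bytes: K' = 2b 00 00 00 00 00.
K' ⊕ ipad = 1d 36 36 36 36 36.
Inner input = 1d 36 36 36 36 36 ∥ 6c 70 64 6d.
Inner hash: XOR 1d⊕36⊕36⊕36⊕36⊕36⊕6c⊕70⊕64⊕6d = 3e.

3e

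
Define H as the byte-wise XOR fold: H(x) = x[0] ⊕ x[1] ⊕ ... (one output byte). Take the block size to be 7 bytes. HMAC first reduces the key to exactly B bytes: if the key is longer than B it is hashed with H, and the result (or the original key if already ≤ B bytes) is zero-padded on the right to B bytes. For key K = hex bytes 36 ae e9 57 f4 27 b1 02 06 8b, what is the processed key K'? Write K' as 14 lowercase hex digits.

|K| = 10 > B = 7, so first hash the key.
H(K): XOR 36⊕ae⊕e9⊕57⊕f4⊕27⊕b1⊕02⊕06⊕8b = cb.
Zero-pad H(K) = cb to 7 bytes: K' = cb 00 00 00 00 00 00.

cb000000000000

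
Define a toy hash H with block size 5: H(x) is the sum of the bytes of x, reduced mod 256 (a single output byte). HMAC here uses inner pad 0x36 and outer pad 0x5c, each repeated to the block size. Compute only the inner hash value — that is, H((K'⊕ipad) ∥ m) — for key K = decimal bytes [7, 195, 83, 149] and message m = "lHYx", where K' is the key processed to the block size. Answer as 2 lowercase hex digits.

e9

Key decimal bytes [7, 195, 83, 149] = 07 c3 53 95 is 4 bytes ≤ B = 5; zero-pad to 5 bytes: K' = 07 c3 53 95 00.
K' ⊕ ipad = 31 f5 65 a3 36.
Inner input = 31 f5 65 a3 36 ∥ 6c 48 59 78.
Inner hash: sum = 49+245+101+163+54+108+72+89+120 = 1001; mod 256 = 233 → e9.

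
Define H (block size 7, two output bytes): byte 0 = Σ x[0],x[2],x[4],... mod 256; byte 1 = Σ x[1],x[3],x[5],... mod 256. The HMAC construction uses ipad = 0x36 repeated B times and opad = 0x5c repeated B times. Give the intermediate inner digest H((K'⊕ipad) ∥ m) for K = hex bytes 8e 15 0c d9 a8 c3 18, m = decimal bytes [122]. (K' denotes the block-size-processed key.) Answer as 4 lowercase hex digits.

be81

Key hex bytes 8e 15 0c d9 a8 c3 18 is exactly B = 7 bytes: K' = 8e 15 0c d9 a8 c3 18.
K' ⊕ ipad = b8 23 3a ef 9e f5 2e.
Inner input = b8 23 3a ef 9e f5 2e ∥ 7a.
Inner hash: even-index sum = 446 mod 256 = 190; odd-index sum = 641 mod 256 = 129 → be 81.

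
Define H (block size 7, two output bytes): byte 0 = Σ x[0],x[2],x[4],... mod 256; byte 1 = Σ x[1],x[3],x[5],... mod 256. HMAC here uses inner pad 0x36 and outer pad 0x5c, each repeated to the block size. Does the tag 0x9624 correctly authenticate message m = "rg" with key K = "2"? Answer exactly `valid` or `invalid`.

invalid

Key "2" = 32 is 1 byte ≤ B = 7; zero-pad to 7 bytes: K' = 32 00 00 00 00 00 00.
K' ⊕ ipad = 04 36 36 36 36 36 36; K' ⊕ opad = 6e 5c 5c 5c 5c 5c 5c.
Inner hash: even-index sum = 269 mod 256 = 13; odd-index sum = 276 mod 256 = 20 → 0d 14.
Outer hash (recomputed tag): even-index sum = 406 mod 256 = 150; odd-index sum = 289 mod 256 = 33 → 96 21.
Recomputed tag = 9621; claimed = 9624 → mismatch.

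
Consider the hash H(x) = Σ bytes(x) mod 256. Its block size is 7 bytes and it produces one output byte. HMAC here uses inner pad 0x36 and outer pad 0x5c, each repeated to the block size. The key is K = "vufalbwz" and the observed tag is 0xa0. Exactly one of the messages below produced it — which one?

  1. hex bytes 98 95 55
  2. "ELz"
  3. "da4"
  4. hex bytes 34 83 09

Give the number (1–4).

4

Key "vufalbwz" = 76 75 66 61 6c 62 77 7a is 8 bytes > B = 7, so hash it first: H(key) = 71, then zero-pad to 7 bytes: K' = 71 00 00 00 00 00 00.
K' ⊕ ipad = 47 36 36 36 36 36 36; K' ⊕ opad = 2d 5c 5c 5c 5c 5c 5c.
m1: inner = H(47 36 36 36 36 36 36 98 95 55) = 0d; tag = H(2d 5c 5c 5c 5c 5c 5c 0d) = 62
m2: inner = H(47 36 36 36 36 36 36 45 4c 7a) = 96; tag = H(2d 5c 5c 5c 5c 5c 5c 96) = eb
m3: inner = H(47 36 36 36 36 36 36 64 61 34) = 84; tag = H(2d 5c 5c 5c 5c 5c 5c 84) = d9
m4: inner = H(47 36 36 36 36 36 36 34 83 09) = 4b; tag = H(2d 5c 5c 5c 5c 5c 5c 4b) = a0 ← matches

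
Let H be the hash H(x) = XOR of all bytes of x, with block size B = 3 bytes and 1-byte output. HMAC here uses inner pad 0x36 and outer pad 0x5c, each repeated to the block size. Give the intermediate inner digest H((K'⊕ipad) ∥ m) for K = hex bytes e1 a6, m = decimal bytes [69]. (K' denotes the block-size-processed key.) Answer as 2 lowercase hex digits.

34

Key hex bytes e1 a6 is 2 bytes ≤ B = 3; zero-pad to 3 bytes: K' = e1 a6 00.
K' ⊕ ipad = d7 90 36.
Inner input = d7 90 36 ∥ 45.
Inner hash: XOR d7⊕90⊕36⊕45 = 34.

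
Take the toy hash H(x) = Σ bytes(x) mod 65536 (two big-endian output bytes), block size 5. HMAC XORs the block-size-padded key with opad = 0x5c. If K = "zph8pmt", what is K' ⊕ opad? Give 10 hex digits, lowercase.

Key "zph8pmt" = 7a 70 68 38 70 6d 74 is 7 bytes > B = 5, so hash it first: H(key) = 02 db, then zero-pad to 5 bytes: K' = 02 db 00 00 00.
XOR each byte with 0x5c: 02⊕5c=5e, db⊕5c=87, 00⊕5c=5c, 00⊕5c=5c, 00⊕5c=5c.

5e875c5c5c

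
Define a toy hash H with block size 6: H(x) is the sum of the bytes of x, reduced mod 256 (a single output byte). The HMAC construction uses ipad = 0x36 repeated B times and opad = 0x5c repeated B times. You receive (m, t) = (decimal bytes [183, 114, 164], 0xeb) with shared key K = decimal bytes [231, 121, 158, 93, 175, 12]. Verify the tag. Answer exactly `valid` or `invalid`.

Key decimal bytes [231, 121, 158, 93, 175, 12] = e7 79 9e 5d af 0c is exactly B = 6 bytes: K' = e7 79 9e 5d af 0c.
K' ⊕ ipad = d1 4f a8 6b 99 3a; K' ⊕ opad = bb 25 c2 01 f3 50.
Inner hash: sum = 209+79+168+107+153+58+183+114+164 = 1235; mod 256 = 211 → d3.
Outer hash (recomputed tag): sum = 187+37+194+1+243+80+211 = 953; mod 256 = 185 → b9.
Recomputed tag = b9; claimed = eb → mismatch.

invalid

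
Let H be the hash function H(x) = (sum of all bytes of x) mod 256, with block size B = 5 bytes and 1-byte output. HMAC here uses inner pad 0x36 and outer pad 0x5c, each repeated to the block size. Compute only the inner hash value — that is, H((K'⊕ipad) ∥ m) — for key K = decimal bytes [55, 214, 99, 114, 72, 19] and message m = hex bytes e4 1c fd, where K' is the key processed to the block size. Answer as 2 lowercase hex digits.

e0

Key decimal bytes [55, 214, 99, 114, 72, 19] = 37 d6 63 72 48 13 is 6 bytes > B = 5, so hash it first: H(key) = 3d, then zero-pad to 5 bytes: K' = 3d 00 00 00 00.
K' ⊕ ipad = 0b 36 36 36 36.
Inner input = 0b 36 36 36 36 ∥ e4 1c fd.
Inner hash: sum = 11+54+54+54+54+228+28+253 = 736; mod 256 = 224 → e0.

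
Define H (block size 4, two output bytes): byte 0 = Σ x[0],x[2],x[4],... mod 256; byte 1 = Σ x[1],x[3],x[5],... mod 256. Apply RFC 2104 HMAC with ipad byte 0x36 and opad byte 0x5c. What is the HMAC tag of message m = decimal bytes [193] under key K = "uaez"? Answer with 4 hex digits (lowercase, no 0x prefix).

Key "uaez" = 75 61 65 7a is exactly B = 4 bytes: K' = 75 61 65 7a.
K' ⊕ ipad = 43 57 53 4c.  K' ⊕ opad = 29 3d 39 26.
Inner input = (K'⊕ipad) ∥ m = 43 57 53 4c ∥ c1.
Inner hash: even-index sum = 343 mod 256 = 87; odd-index sum = 163 mod 256 = 163 → 57 a3.
Outer input = (K'⊕opad) ∥ inner = 29 3d 39 26 ∥ 57 a3.
Outer hash (tag): even-index sum = 185 mod 256 = 185; odd-index sum = 262 mod 256 = 6 → b9 06.

b906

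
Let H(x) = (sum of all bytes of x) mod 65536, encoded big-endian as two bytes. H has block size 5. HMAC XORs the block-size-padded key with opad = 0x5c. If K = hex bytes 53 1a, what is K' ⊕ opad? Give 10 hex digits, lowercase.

0f465c5c5c

Key hex bytes 53 1a is 2 bytes ≤ B = 5; zero-pad to 5 bytes: K' = 53 1a 00 00 00.
XOR each byte with 0x5c: 53⊕5c=0f, 1a⊕5c=46, 00⊕5c=5c, 00⊕5c=5c, 00⊕5c=5c.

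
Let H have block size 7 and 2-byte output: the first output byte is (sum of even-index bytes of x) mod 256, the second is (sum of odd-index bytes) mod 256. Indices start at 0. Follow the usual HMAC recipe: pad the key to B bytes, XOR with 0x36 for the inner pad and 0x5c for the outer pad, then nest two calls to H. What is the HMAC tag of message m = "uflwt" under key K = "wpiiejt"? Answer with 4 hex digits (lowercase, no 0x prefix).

17a9

Key "wpiiejt" = 77 70 69 69 65 6a 74 is exactly B = 7 bytes: K' = 77 70 69 69 65 6a 74.
K' ⊕ ipad = 41 46 5f 5f 53 5c 42.  K' ⊕ opad = 2b 2c 35 35 39 36 28.
Inner input = (K'⊕ipad) ∥ m = 41 46 5f 5f 53 5c 42 ∥ 75 66 6c 77 74.
Inner hash: even-index sum = 530 mod 256 = 18; odd-index sum = 598 mod 256 = 86 → 12 56.
Outer input = (K'⊕opad) ∥ inner = 2b 2c 35 35 39 36 28 ∥ 12 56.
Outer hash (tag): even-index sum = 279 mod 256 = 23; odd-index sum = 169 mod 256 = 169 → 17 a9.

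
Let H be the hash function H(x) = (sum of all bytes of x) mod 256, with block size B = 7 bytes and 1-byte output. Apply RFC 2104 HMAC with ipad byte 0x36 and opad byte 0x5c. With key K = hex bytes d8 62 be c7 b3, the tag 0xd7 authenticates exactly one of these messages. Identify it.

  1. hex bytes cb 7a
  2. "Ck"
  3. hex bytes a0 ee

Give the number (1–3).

1

Key hex bytes d8 62 be c7 b3 is 5 bytes ≤ B = 7; zero-pad to 7 bytes: K' = d8 62 be c7 b3 00 00.
K' ⊕ ipad = ee 54 88 f1 85 36 36; K' ⊕ opad = 84 3e e2 9b ef 5c 5c.
m1: inner = H(ee 54 88 f1 85 36 36 cb 7a) = f1; tag = H(84 3e e2 9b ef 5c 5c f1) = d7 ← matches
m2: inner = H(ee 54 88 f1 85 36 36 43 6b) = 5a; tag = H(84 3e e2 9b ef 5c 5c 5a) = 40
m3: inner = H(ee 54 88 f1 85 36 36 a0 ee) = 3a; tag = H(84 3e e2 9b ef 5c 5c 3a) = 20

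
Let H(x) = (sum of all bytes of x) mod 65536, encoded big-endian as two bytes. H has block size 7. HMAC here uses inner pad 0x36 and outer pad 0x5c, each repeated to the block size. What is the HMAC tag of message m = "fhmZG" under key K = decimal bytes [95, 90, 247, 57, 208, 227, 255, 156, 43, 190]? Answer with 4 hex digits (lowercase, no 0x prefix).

Key decimal bytes [95, 90, 247, 57, 208, 227, 255, 156, 43, 190] = 5f 5a f7 39 d0 e3 ff 9c 2b be is 10 bytes > B = 7, so hash it first: H(key) = 06 20, then zero-pad to 7 bytes: K' = 06 20 00 00 00 00 00.
K' ⊕ ipad = 30 16 36 36 36 36 36.  K' ⊕ opad = 5a 7c 5c 5c 5c 5c 5c.
Inner input = (K'⊕ipad) ∥ m = 30 16 36 36 36 36 36 ∥ 66 68 6d 5a 47.
Inner hash: sum = 48+22+54+54+54+54+54+102+104+109+90+71 = 816 → 03 30.
Outer input = (K'⊕opad) ∥ inner = 5a 7c 5c 5c 5c 5c 5c ∥ 03 30.
Outer hash (tag): sum = 90+124+92+92+92+92+92+3+48 = 725 → 02 d5.

02d5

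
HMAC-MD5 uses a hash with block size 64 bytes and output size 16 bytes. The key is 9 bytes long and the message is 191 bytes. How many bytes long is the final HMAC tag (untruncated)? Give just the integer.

The tag is one MD5 digest: 16 bytes.

16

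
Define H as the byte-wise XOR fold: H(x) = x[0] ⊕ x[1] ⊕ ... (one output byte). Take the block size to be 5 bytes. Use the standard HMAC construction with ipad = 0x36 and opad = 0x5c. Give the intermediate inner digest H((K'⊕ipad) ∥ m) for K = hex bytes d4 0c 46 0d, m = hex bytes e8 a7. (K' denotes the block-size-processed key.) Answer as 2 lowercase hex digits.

Key hex bytes d4 0c 46 0d is 4 bytes ≤ B = 5; zero-pad to 5 bytes: K' = d4 0c 46 0d 00.
K' ⊕ ipad = e2 3a 70 3b 36.
Inner input = e2 3a 70 3b 36 ∥ e8 a7.
Inner hash: XOR e2⊕3a⊕70⊕3b⊕36⊕e8⊕a7 = ea.

ea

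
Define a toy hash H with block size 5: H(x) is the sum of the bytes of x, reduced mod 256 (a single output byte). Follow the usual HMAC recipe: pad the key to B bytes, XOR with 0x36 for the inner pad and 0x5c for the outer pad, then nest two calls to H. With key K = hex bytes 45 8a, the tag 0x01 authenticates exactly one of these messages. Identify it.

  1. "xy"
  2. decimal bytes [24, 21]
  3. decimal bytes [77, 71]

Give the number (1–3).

Key hex bytes 45 8a is 2 bytes ≤ B = 5; zero-pad to 5 bytes: K' = 45 8a 00 00 00.
K' ⊕ ipad = 73 bc 36 36 36; K' ⊕ opad = 19 d6 5c 5c 5c.
m1: inner = H(73 bc 36 36 36 78 79) = c2; tag = H(19 d6 5c 5c 5c c2) = c5
m2: inner = H(73 bc 36 36 36 18 15) = fe; tag = H(19 d6 5c 5c 5c fe) = 01 ← matches
m3: inner = H(73 bc 36 36 36 4d 47) = 65; tag = H(19 d6 5c 5c 5c 65) = 68

2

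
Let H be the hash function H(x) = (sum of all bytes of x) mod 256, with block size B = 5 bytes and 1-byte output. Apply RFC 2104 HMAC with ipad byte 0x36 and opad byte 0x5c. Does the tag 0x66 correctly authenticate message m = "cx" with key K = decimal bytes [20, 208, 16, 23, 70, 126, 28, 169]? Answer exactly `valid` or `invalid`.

Key decimal bytes [20, 208, 16, 23, 70, 126, 28, 169] = 14 d0 10 17 46 7e 1c a9 is 8 bytes > B = 5, so hash it first: H(key) = 94, then zero-pad to 5 bytes: K' = 94 00 00 00 00.
K' ⊕ ipad = a2 36 36 36 36; K' ⊕ opad = c8 5c 5c 5c 5c.
Inner hash: sum = 162+54+54+54+54+99+120 = 597; mod 256 = 85 → 55.
Outer hash (recomputed tag): sum = 200+92+92+92+92+85 = 653; mod 256 = 141 → 8d.
Recomputed tag = 8d; claimed = 66 → mismatch.

invalid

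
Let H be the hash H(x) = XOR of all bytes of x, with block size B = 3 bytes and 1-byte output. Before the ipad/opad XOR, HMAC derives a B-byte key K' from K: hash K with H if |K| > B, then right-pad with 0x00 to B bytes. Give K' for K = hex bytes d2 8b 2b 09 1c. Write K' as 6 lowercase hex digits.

670000

|K| = 5 > B = 3, so first hash the key.
H(K): XOR d2⊕8b⊕2b⊕09⊕1c = 67.
Zero-pad H(K) = 67 to 3 bytes: K' = 67 00 00.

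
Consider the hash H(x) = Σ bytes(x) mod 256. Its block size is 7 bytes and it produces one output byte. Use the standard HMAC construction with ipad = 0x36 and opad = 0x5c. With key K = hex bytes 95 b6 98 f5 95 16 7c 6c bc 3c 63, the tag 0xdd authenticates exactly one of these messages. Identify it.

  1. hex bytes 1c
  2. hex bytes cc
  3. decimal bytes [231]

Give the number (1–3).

Key hex bytes 95 b6 98 f5 95 16 7c 6c bc 3c 63 is 11 bytes > B = 7, so hash it first: H(key) = c6, then zero-pad to 7 bytes: K' = c6 00 00 00 00 00 00.
K' ⊕ ipad = f0 36 36 36 36 36 36; K' ⊕ opad = 9a 5c 5c 5c 5c 5c 5c.
m1: inner = H(f0 36 36 36 36 36 36 1c) = 50; tag = H(9a 5c 5c 5c 5c 5c 5c 50) = 12
m2: inner = H(f0 36 36 36 36 36 36 cc) = 00; tag = H(9a 5c 5c 5c 5c 5c 5c 00) = c2
m3: inner = H(f0 36 36 36 36 36 36 e7) = 1b; tag = H(9a 5c 5c 5c 5c 5c 5c 1b) = dd ← matches

3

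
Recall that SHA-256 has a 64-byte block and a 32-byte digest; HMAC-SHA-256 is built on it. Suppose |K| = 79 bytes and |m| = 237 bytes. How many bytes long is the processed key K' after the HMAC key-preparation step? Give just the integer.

64

Key is 79 > 64 bytes, so it is hashed to 32 bytes then zero-padded to 64: |K'| = 64.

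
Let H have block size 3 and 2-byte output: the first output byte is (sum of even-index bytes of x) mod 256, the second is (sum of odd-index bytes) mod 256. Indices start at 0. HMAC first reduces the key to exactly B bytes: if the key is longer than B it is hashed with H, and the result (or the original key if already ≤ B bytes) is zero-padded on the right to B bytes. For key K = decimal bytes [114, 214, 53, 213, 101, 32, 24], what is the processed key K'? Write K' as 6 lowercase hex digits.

24cb00

|K| = 7 > B = 3, so first hash the key.
H(K): even-index sum = 292 mod 256 = 36; odd-index sum = 459 mod 256 = 203 → 24 cb.
Zero-pad H(K) = 24 cb to 3 bytes: K' = 24 cb 00.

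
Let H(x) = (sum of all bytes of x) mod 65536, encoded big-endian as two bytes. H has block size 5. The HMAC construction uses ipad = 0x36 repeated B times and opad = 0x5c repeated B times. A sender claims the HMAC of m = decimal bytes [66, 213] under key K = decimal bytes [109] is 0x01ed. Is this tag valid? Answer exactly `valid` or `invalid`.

Key decimal bytes [109] = 6d is 1 byte ≤ B = 5; zero-pad to 5 bytes: K' = 6d 00 00 00 00.
K' ⊕ ipad = 5b 36 36 36 36; K' ⊕ opad = 31 5c 5c 5c 5c.
Inner hash: sum = 91+54+54+54+54+66+213 = 586 → 02 4a.
Outer hash (recomputed tag): sum = 49+92+92+92+92+2+74 = 493 → 01 ed.
Recomputed tag = 01ed; claimed = 01ed → match.

valid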